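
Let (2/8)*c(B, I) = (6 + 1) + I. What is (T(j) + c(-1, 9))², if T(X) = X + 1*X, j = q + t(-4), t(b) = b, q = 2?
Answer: 3600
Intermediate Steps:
c(B, I) = 28 + 4*I (c(B, I) = 4*((6 + 1) + I) = 4*(7 + I) = 28 + 4*I)
j = -2 (j = 2 - 4 = -2)
T(X) = 2*X (T(X) = X + X = 2*X)
(T(j) + c(-1, 9))² = (2*(-2) + (28 + 4*9))² = (-4 + (28 + 36))² = (-4 + 64)² = 60² = 3600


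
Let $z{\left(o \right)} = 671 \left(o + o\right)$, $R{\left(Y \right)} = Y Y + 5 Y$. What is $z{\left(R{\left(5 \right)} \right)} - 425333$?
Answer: $-358233$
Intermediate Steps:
$R{\left(Y \right)} = Y^{2} + 5 Y$
$z{\left(o \right)} = 1342 o$ ($z{\left(o \right)} = 671 \cdot 2 o = 1342 o$)
$z{\left(R{\left(5 \right)} \right)} - 425333 = 1342 \cdot 5 \left(5 + 5\right) - 425333 = 1342 \cdot 5 \cdot 10 - 425333 = 1342 \cdot 50 - 425333 = 67100 - 425333 = -358233$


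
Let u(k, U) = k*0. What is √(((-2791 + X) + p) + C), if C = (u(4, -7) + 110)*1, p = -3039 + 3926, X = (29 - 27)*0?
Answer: I*√1794 ≈ 42.356*I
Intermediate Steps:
u(k, U) = 0
X = 0 (X = 2*0 = 0)
p = 887
C = 110 (C = (0 + 110)*1 = 110*1 = 110)
√(((-2791 + X) + p) + C) = √(((-2791 + 0) + 887) + 110) = √((-2791 + 887) + 110) = √(-1904 + 110) = √(-1794) = I*√1794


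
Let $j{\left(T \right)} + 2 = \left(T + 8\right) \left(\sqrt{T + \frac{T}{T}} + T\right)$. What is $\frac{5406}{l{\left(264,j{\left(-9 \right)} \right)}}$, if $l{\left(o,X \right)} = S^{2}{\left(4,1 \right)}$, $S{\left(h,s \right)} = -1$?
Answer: $5406$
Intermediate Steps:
$j{\left(T \right)} = -2 + \left(8 + T\right) \left(T + \sqrt{1 + T}\right)$ ($j{\left(T \right)} = -2 + \left(T + 8\right) \left(\sqrt{T + \frac{T}{T}} + T\right) = -2 + \left(8 + T\right) \left(\sqrt{T + 1} + T\right) = -2 + \left(8 + T\right) \left(\sqrt{1 + T} + T\right) = -2 + \left(8 + T\right) \left(T + \sqrt{1 + T}\right)$)
$l{\left(o,X \right)} = 1$ ($l{\left(o,X \right)} = \left(-1\right)^{2} = 1$)
$\frac{5406}{l{\left(264,j{\left(-9 \right)} \right)}} = \frac{5406}{1} = 5406 \cdot 1 = 5406$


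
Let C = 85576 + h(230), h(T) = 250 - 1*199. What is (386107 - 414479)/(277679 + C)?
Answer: -14186/181653 ≈ -0.078094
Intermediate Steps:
h(T) = 51 (h(T) = 250 - 199 = 51)
C = 85627 (C = 85576 + 51 = 85627)
(386107 - 414479)/(277679 + C) = (386107 - 414479)/(277679 + 85627) = -28372/363306 = -28372*1/363306 = -14186/181653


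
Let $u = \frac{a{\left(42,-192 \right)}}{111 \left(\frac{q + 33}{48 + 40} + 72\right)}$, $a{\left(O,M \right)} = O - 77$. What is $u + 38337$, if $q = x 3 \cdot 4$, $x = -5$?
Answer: $\frac{26847359683}{700299} \approx 38337.0$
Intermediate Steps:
$q = -60$ ($q = \left(-5\right) 3 \cdot 4 = \left(-15\right) 4 = -60$)
$a{\left(O,M \right)} = -77 + O$
$u = - \frac{3080}{700299}$ ($u = \frac{-77 + 42}{111 \left(\frac{-60 + 33}{48 + 40} + 72\right)} = - \frac{35}{111 \left(- \frac{27}{88} + 72\right)} = - \frac{35}{111 \cdot \frac{6309}{88}} = - \frac{35}{\frac{700299}{88}} = \left(-35\right) \frac{88}{700299} = - \frac{3080}{700299} \approx -0.0043981$)
$u + 38337 = - \frac{3080}{700299} + 38337 = \frac{26847359683}{700299}$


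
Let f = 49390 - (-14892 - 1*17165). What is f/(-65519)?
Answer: -81447/65519 ≈ -1.2431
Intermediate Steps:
f = 81447 (f = 49390 - (-14892 - 17165) = 49390 - 1*(-32057) = 49390 + 32057 = 81447)
f/(-65519) = 81447/(-65519) = 81447*(-1/65519) = -81447/65519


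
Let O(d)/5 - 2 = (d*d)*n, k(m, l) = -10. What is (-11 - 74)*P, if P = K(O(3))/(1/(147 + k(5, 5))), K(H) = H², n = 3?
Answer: -244836125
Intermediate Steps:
O(d) = 10 + 15*d² (O(d) = 10 + 5*((d*d)*3) = 10 + 5*(d²*3) = 10 + 5*(3*d²) = 10 + 15*d²)
P = 2880425 (P = (10 + 15*3²)²/(1/(147 - 10)) = (10 + 15*9)²/(1/137) = (10 + 135)²/(1/137) = 145²*137 = 21025*137 = 2880425)
(-11 - 74)*P = (-11 - 74)*2880425 = -85*2880425 = -244836125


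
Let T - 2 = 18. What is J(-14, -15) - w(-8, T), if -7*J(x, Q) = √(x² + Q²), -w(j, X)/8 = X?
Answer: 160 - √421/7 ≈ 157.07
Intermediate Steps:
T = 20 (T = 2 + 18 = 20)
w(j, X) = -8*X
J(x, Q) = -√(Q² + x²)/7 (J(x, Q) = -√(x² + Q²)/7 = -√(Q² + x²)/7)
J(-14, -15) - w(-8, T) = -√((-15)² + (-14)²)/7 - (-8)*20 = -√(225 + 196)/7 - 1*(-160) = -√421/7 + 160 = 160 - √421/7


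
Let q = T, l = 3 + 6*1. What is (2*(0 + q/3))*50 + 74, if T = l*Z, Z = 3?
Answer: 974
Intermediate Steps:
l = 9 (l = 3 + 6 = 9)
T = 27 (T = 9*3 = 27)
q = 27
(2*(0 + q/3))*50 + 74 = (2*(0 + 27/3))*50 + 74 = (2*(0 + 27*(⅓)))*50 + 74 = (2*(0 + 9))*50 + 74 = (2*9)*50 + 74 = 18*50 + 74 = 900 + 74 = 974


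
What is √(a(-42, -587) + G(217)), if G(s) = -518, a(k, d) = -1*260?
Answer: I*√778 ≈ 27.893*I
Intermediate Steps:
a(k, d) = -260
√(a(-42, -587) + G(217)) = √(-260 - 518) = √(-778) = I*√778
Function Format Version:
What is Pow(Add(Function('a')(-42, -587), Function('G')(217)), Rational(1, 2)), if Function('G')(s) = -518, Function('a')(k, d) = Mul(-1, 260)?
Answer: Mul(I, Pow(778, Rational(1, 2))) ≈ Mul(27.893, I)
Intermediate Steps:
Function('a')(k, d) = -260
Pow(Add(Function('a')(-42, -587), Function('G')(217)), Rational(1, 2)) = Pow(Add(-260, -518), Rational(1, 2)) = Pow(-778, Rational(1, 2)) = Mul(I, Pow(778, Rational(1, 2)))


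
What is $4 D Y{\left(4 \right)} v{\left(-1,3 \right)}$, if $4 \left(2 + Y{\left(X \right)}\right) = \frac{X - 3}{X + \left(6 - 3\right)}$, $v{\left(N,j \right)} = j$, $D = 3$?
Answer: $- \frac{495}{7} \approx -70.714$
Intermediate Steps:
$Y{\left(X \right)} = -2 + \frac{-3 + X}{4 \left(3 + X\right)}$ ($Y{\left(X \right)} = -2 + \frac{\left(X - 3\right) \frac{1}{X + \left(6 - 3\right)}}{4} = -2 + \frac{\left(-3 + X\right) \frac{1}{X + 3}}{4} = -2 + \frac{\left(-3 + X\right) \frac{1}{3 + X}}{4} = -2 + \frac{\frac{1}{3 + X} \left(-3 + X\right)}{4} = -2 + \frac{-3 + X}{4 \left(3 + X\right)}$)
$4 D Y{\left(4 \right)} v{\left(-1,3 \right)} = 4 \cdot 3 \frac{-27 - 28}{4 \left(3 + 4\right)} 3 = 12 \frac{-27 - 28}{4 \cdot 7} \cdot 3 = 12 \cdot \frac{1}{4} \cdot \frac{1}{7} \left(-55\right) 3 = 12 \left(- \frac{55}{28}\right) 3 = \left(- \frac{165}{7}\right) 3 = - \frac{495}{7}$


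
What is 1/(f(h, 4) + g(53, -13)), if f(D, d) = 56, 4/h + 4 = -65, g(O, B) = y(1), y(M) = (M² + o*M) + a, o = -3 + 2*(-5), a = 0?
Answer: 1/44 ≈ 0.022727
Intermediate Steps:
o = -13 (o = -3 - 10 = -13)
y(M) = M² - 13*M (y(M) = (M² - 13*M) + 0 = M² - 13*M)
g(O, B) = -12 (g(O, B) = 1*(-13 + 1) = 1*(-12) = -12)
h = -4/69 (h = 4/(-4 - 65) = 4/(-69) = 4*(-1/69) = -4/69 ≈ -0.057971)
1/(f(h, 4) + g(53, -13)) = 1/(56 - 12) = 1/44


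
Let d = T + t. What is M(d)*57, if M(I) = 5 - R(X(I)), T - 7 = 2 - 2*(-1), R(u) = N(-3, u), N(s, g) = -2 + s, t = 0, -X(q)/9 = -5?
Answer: 570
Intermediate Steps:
X(q) = 45 (X(q) = -9*(-5) = 45)
R(u) = -5 (R(u) = -2 - 3 = -5)
T = 11 (T = 7 + (2 - 2*(-1)) = 7 + (2 + 2) = 7 + 4 = 11)
d = 11 (d = 11 + 0 = 11)
M(I) = 10 (M(I) = 5 - 1*(-5) = 5 + 5 = 10)
M(d)*57 = 10*57 = 570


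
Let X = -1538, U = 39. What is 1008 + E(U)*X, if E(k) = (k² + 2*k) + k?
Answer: -2518236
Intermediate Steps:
E(k) = k² + 3*k
1008 + E(U)*X = 1008 + (39*(3 + 39))*(-1538) = 1008 + (39*42)*(-1538) = 1008 + 1638*(-1538) = 1008 - 2519244 = -2518236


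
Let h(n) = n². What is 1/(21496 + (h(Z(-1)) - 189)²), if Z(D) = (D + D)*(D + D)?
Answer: 1/51425 ≈ 1.9446e-5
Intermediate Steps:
Z(D) = 4*D² (Z(D) = (2*D)*(2*D) = 4*D²)
1/(21496 + (h(Z(-1)) - 189)²) = 1/(21496 + ((4*(-1)²)² - 189)²) = 1/(21496 + ((4*1)² - 189)²) = 1/(21496 + (4² - 189)²) = 1/(21496 + (16 - 189)²) = 1/(21496 + (-173)²) = 1/(21496 + 29929) = 1/51425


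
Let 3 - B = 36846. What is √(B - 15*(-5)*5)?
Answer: 6*I*√1013 ≈ 190.97*I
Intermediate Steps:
B = -36843 (B = 3 - 1*36846 = 3 - 36846 = -36843)
√(B - 15*(-5)*5) = √(-36843 - 15*(-5)*5) = √(-36843 + 75*5) = √(-36843 + 375) = √(-36468) = 6*I*√1013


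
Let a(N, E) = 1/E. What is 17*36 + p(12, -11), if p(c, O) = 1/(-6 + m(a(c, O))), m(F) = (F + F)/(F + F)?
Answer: 3059/5 ≈ 611.80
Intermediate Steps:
m(F) = 1 (m(F) = (2*F)/((2*F)) = (2*F)*(1/(2*F)) = 1)
p(c, O) = -⅕ (p(c, O) = 1/(-6 + 1) = 1/(-5) = -⅕)
17*36 + p(12, -11) = 17*36 - ⅕ = 612 - ⅕ = 3059/5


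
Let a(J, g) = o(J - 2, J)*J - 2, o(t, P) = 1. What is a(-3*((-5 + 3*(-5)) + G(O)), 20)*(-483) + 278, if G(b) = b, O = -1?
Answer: -29185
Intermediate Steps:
a(J, g) = -2 + J (a(J, g) = 1*J - 2 = J - 2 = -2 + J)
a(-3*((-5 + 3*(-5)) + G(O)), 20)*(-483) + 278 = (-2 - 3*((-5 + 3*(-5)) - 1))*(-483) + 278 = (-2 - 3*((-5 - 15) - 1))*(-483) + 278 = (-2 - 3*(-20 - 1))*(-483) + 278 = (-2 - 3*(-21))*(-483) + 278 = (-2 + 63)*(-483) + 278 = 61*(-483) + 278 = -29463 + 278 = -29185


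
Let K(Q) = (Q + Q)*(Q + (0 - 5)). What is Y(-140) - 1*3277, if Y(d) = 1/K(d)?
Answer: -133046199/40600 ≈ -3277.0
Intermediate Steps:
K(Q) = 2*Q*(-5 + Q) (K(Q) = (2*Q)*(Q - 5) = (2*Q)*(-5 + Q) = 2*Q*(-5 + Q))
Y(d) = 1/(2*d*(-5 + d))
Y(-140) - 1*3277 = (½)/(-140*(-5 - 140)) - 1*3277 = (½)*(-1/140)/(-145) - 3277 = (½)*(-1/140)*(-1/145) - 3277 = 1/40600 - 3277 = -133046199/40600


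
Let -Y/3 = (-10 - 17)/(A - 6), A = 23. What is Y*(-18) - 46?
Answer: -2240/17 ≈ -131.76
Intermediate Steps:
Y = 81/17 (Y = -3*(-10 - 17)/(23 - 6) = -(-81)/17 = -3*(-27/17) = 81/17 ≈ 4.7647)
Y*(-18) - 46 = (81/17)*(-18) - 46 = -1458/17 - 46 = -2240/17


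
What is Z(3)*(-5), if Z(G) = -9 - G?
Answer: 60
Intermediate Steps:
Z(3)*(-5) = (-9 - 1*3)*(-5) = (-9 - 3)*(-5) = -12*(-5) = 60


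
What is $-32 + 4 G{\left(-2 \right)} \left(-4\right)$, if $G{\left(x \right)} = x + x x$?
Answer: $-64$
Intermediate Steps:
$G{\left(x \right)} = x + x^{2}$
$-32 + 4 G{\left(-2 \right)} \left(-4\right) = -32 + 4 - 2 \left(1 - 2\right) \left(-4\right) = -32 + 4 \left(-2\right) \left(-1\right) \left(-4\right) = -32 + 4 \cdot 2 \left(-4\right) = -32 + 4 \left(-8\right) = -32 - 32 = -64$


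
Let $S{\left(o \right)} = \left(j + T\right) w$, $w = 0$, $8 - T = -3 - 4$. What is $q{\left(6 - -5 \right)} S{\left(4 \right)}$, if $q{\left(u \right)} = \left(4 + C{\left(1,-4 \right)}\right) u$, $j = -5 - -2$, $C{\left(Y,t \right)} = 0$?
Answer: $0$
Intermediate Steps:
$T = 15$ ($T = 8 - \left(-3 - 4\right) = 8 - -7 = 8 + 7 = 15$)
$j = -3$ ($j = -5 + 2 = -3$)
$S{\left(o \right)} = 0$ ($S{\left(o \right)} = \left(-3 + 15\right) 0 = 12 \cdot 0 = 0$)
$q{\left(u \right)} = 4 u$ ($q{\left(u \right)} = \left(4 + 0\right) u = 4 u$)
$q{\left(6 - -5 \right)} S{\left(4 \right)} = 4 \left(6 - -5\right) 0 = 4 \left(6 + 5\right) 0 = 4 \cdot 11 \cdot 0 = 44 \cdot 0 = 0$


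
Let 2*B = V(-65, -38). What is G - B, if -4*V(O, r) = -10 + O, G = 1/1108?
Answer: -20773/2216 ≈ -9.3741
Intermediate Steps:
G = 1/1108 ≈ 0.00090253
V(O, r) = 5/2 - O/4 (V(O, r) = -(-10 + O)/4 = 5/2 - O/4)
B = 75/8 (B = (5/2 - ¼*(-65))/2 = (5/2 + 65/4)/2 = (½)*(75/4) = 75/8 ≈ 9.3750)
G - B = 1/1108 - 1*75/8 = 1/1108 - 75/8 = -20773/2216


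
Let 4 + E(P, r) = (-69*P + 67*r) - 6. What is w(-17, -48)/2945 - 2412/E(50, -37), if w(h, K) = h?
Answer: 7002377/17490355 ≈ 0.40036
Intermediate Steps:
E(P, r) = -10 - 69*P + 67*r (E(P, r) = -4 + ((-69*P + 67*r) - 6) = -4 + (-6 - 69*P + 67*r) = -10 - 69*P + 67*r)
w(-17, -48)/2945 - 2412/E(50, -37) = -17/2945 - 2412/(-10 - 69*50 + 67*(-37)) = -17*1/2945 - 2412/(-10 - 3450 - 2479) = -17/2945 - 2412/(-5939) = -17/2945 - 2412*(-1/5939) = -17/2945 + 2412/5939 = 7002377/17490355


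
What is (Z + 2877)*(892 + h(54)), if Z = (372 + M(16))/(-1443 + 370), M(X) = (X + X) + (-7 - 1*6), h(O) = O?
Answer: 2919951980/1073 ≈ 2.7213e+6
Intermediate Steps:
M(X) = -13 + 2*X (M(X) = 2*X + (-7 - 6) = 2*X - 13 = -13 + 2*X)
Z = -391/1073 (Z = (372 + (-13 + 2*16))/(-1443 + 370) = (372 + (-13 + 32))/(-1073) = (372 + 19)*(-1/1073) = 391*(-1/1073) = -391/1073 ≈ -0.36440)
(Z + 2877)*(892 + h(54)) = (-391/1073 + 2877)*(892 + 54) = (3086630/1073)*946 = 2919951980/1073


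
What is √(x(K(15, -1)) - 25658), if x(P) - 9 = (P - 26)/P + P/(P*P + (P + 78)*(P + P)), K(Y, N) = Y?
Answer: I*√2878540765/335 ≈ 160.16*I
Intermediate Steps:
x(P) = 9 + P/(P² + 2*P*(78 + P)) + (-26 + P)/P (x(P) = 9 + ((P - 26)/P + P/(P*P + (P + 78)*(P + P))) = 9 + ((-26 + P)/P + P/(P² + (78 + P)*(2*P))) = 9 + ((-26 + P)/P + P/(P² + 2*P*(78 + P))) = 9 + (P/(P² + 2*P*(78 + P)) + (-26 + P)/P) = 9 + P/(P² + 2*P*(78 + P)) + (-26 + P)/P)
√(x(K(15, -1)) - 25658) = √((⅓)*(-4056 + 30*15² + 1483*15)/(15*(52 + 15)) - 25658) = √((⅓)*(1/15)*(-4056 + 30*225 + 22245)/67 - 25658) = √((⅓)*(1/15)*(1/67)*(-4056 + 6750 + 22245) - 25658) = √((⅓)*(1/15)*(1/67)*24939 - 25658) = √(2771/335 - 25658) = √(-8592659/335) = I*√2878540765/335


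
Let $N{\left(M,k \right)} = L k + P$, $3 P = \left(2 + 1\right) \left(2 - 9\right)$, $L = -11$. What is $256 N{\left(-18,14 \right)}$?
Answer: $-41216$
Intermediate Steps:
$P = -7$ ($P = \frac{\left(2 + 1\right) \left(2 - 9\right)}{3} = \frac{3 \left(-7\right)}{3} = \frac{1}{3} \left(-21\right) = -7$)
$N{\left(M,k \right)} = -7 - 11 k$ ($N{\left(M,k \right)} = - 11 k - 7 = -7 - 11 k$)
$256 N{\left(-18,14 \right)} = 256 \left(-7 - 154\right) = 256 \left(-161\right) = -41216$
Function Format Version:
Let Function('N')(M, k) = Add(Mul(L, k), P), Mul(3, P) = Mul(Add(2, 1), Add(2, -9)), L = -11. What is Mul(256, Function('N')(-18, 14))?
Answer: -41216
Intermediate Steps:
P = -7 (P = Mul(Rational(1, 3), Mul(Add(2, 1), Add(2, -9))) = Mul(Rational(1, 3), Mul(3, -7)) = Mul(Rational(1, 3), -21) = -7)
Function('N')(M, k) = Add(-7, Mul(-11, k)) (Function('N')(M, k) = Add(Mul(-11, k), -7) = Add(-7, Mul(-11, k)))
Mul(256, Function('N')(-18, 14)) = Mul(256, Add(-7, Mul(-11, 14))) = Mul(256, Add(-7, -154)) = Mul(256, -161) = -41216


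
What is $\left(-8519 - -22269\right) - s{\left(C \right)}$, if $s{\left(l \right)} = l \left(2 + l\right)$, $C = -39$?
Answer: $12307$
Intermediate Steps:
$\left(-8519 - -22269\right) - s{\left(C \right)} = \left(-8519 - -22269\right) - - 39 \left(2 - 39\right) = \left(-8519 + 22269\right) - \left(-39\right) \left(-37\right) = 13750 - 1443 = 12307$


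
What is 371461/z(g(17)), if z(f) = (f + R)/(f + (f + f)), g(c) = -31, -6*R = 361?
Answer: 207275238/547 ≈ 3.7893e+5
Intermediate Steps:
R = -361/6 (R = -⅙*361 = -361/6 ≈ -60.167)
z(f) = (-361/6 + f)/(3*f) (z(f) = (f - 361/6)/(f + (f + f)) = (-361/6 + f)/(f + 2*f) = (-361/6 + f)/((3*f)) = (-361/6 + f)*(1/(3*f)) = (-361/6 + f)/(3*f))
371461/z(g(17)) = 371461/(((1/18)*(-361 + 6*(-31))/(-31))) = 371461/(((1/18)*(-1/31)*(-361 - 186))) = 371461/(((1/18)*(-1/31)*(-547))) = 371461/(547/558) = 371461*(558/547) = 207275238/547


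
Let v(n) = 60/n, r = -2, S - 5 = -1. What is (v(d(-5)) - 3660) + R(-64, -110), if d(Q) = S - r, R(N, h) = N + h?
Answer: -3824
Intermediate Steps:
S = 4 (S = 5 - 1 = 4)
d(Q) = 6 (d(Q) = 4 - 1*(-2) = 4 + 2 = 6)
(v(d(-5)) - 3660) + R(-64, -110) = (60/6 - 3660) + (-64 - 110) = (60*(⅙) - 3660) - 174 = (10 - 3660) - 174 = -3650 - 174 = -3824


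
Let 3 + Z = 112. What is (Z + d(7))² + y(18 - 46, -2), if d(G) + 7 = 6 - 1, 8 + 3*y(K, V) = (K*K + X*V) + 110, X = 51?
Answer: 35131/3 ≈ 11710.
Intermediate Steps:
y(K, V) = 34 + 17*V + K²/3 (y(K, V) = -8/3 + ((K*K + 51*V) + 110)/3 = -8/3 + ((K² + 51*V) + 110)/3 = -8/3 + (110 + K² + 51*V)/3 = -8/3 + (110/3 + 17*V + K²/3) = 34 + 17*V + K²/3)
Z = 109 (Z = -3 + 112 = 109)
d(G) = -2 (d(G) = -7 + (6 - 1) = -7 + 5 = -2)
(Z + d(7))² + y(18 - 46, -2) = (109 - 2)² + (34 + 17*(-2) + (18 - 46)²/3) = 107² + (34 - 34 + (⅓)*(-28)²) = 11449 + (34 - 34 + (⅓)*784) = 11449 + (34 - 34 + 784/3) = 11449 + 784/3 = 35131/3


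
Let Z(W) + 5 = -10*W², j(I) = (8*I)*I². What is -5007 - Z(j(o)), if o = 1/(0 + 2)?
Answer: -4992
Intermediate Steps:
o = ½ (o = 1/2 = ½ ≈ 0.50000)
j(I) = 8*I³
Z(W) = -5 - 10*W²
-5007 - Z(j(o)) = -5007 - (-5 - 10*1²) = -5007 - (-5 - 10*1) = -5007 - (-5 - 10) = -5007 - 1*(-15) = -5007 + 15 = -4992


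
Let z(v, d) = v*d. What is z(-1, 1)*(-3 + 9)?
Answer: -6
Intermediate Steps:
z(v, d) = d*v
z(-1, 1)*(-3 + 9) = (1*(-1))*(-3 + 9) = -1*6 = -6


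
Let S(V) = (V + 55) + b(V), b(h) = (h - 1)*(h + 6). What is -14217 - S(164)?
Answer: -42146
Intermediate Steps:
b(h) = (-1 + h)*(6 + h)
S(V) = 49 + V² + 6*V (S(V) = (V + 55) + (-6 + V² + 5*V) = (55 + V) + (-6 + V² + 5*V) = 49 + V² + 6*V)
-14217 - S(164) = -14217 - (49 + 164² + 6*164) = -14217 - (49 + 26896 + 984) = -14217 - 1*27929 = -14217 - 27929 = -42146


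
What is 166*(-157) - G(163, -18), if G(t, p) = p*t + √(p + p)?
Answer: -23128 - 6*I ≈ -23128.0 - 6.0*I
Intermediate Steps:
G(t, p) = p*t + √2*√p (G(t, p) = p*t + √(2*p) = p*t + √2*√p)
166*(-157) - G(163, -18) = 166*(-157) - (-18*163 + √2*√(-18)) = -26062 - (-2934 + √2*(3*I*√2)) = -26062 - (-2934 + 6*I) = -26062 + (2934 - 6*I) = -23128 - 6*I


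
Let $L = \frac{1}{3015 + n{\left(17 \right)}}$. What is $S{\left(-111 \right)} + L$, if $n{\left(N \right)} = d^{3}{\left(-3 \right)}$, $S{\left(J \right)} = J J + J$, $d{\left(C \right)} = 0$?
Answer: $\frac{36813151}{3015} \approx 12210.0$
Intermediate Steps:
$S{\left(J \right)} = J + J^{2}$ ($S{\left(J \right)} = J^{2} + J = J + J^{2}$)
$n{\left(N \right)} = 0$ ($n{\left(N \right)} = 0^{3} = 0$)
$L = \frac{1}{3015}$ ($L = \frac{1}{3015 + 0} = \frac{1}{3015} \approx 0.00033167$)
$S{\left(-111 \right)} + L = - 111 \left(1 - 111\right) + \frac{1}{3015} = \left(-111\right) \left(-110\right) + \frac{1}{3015} = 12210 + \frac{1}{3015} = \frac{36813151}{3015}$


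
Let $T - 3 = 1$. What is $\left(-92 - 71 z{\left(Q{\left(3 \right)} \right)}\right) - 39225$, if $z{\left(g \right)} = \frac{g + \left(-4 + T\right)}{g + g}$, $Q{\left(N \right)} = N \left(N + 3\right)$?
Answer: $- \frac{78705}{2} \approx -39353.0$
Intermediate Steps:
$T = 4$ ($T = 3 + 1 = 4$)
$Q{\left(N \right)} = N \left(3 + N\right)$
$z{\left(g \right)} = \frac{1}{2}$ ($z{\left(g \right)} = \frac{g + \left(-4 + 4\right)}{g + g} = \frac{g + 0}{2 g} = g \frac{1}{2 g} = \frac{1}{2}$)
$\left(-92 - 71 z{\left(Q{\left(3 \right)} \right)}\right) - 39225 = \left(-92 - \frac{71}{2}\right) - 39225 = - \frac{255}{2} - 39225 = - \frac{78705}{2}$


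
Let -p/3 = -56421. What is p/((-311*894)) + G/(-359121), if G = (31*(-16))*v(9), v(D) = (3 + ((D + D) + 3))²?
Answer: 2071922649/11094205346 ≈ 0.18676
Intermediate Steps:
p = 169263 (p = -3*(-56421) = 169263)
v(D) = (6 + 2*D)² (v(D) = (3 + (2*D + 3))² = (3 + (3 + 2*D))² = (6 + 2*D)²)
G = -285696 (G = (31*(-16))*(4*(3 + 9)²) = -1984*12² = -1984*144 = -496*576 = -285696)
p/((-311*894)) + G/(-359121) = 169263/((-311*894)) - 285696/(-359121) = 169263/(-278034) - 285696*(-1/359121) = 169263*(-1/278034) + 95232/119707 = -56421/92678 + 95232/119707 = 2071922649/11094205346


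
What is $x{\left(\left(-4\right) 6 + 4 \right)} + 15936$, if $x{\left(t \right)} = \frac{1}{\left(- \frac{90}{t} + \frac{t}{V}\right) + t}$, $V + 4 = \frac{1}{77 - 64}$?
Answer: $\frac{16907994}{1061} \approx 15936.0$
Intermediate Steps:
$V = - \frac{51}{13}$ ($V = -4 + \frac{1}{77 - 64} = -4 + \frac{1}{13} = - \frac{51}{13} \approx -3.9231$)
$x{\left(t \right)} = \frac{1}{- \frac{90}{t} + \frac{38 t}{51}}$ ($x{\left(t \right)} = \frac{1}{\left(- \frac{90}{t} + \frac{t}{- \frac{51}{13}}\right) + t} = \frac{1}{\left(- \frac{90}{t} + t \left(- \frac{13}{51}\right)\right) + t} = \frac{1}{\left(- \frac{90}{t} - \frac{13 t}{51}\right) + t} = \frac{1}{- \frac{90}{t} + \frac{38 t}{51}}$)
$x{\left(\left(-4\right) 6 + 4 \right)} + 15936 = \frac{51 \left(\left(-4\right) 6 + 4\right)}{2 \left(-2295 + 19 \left(\left(-4\right) 6 + 4\right)^{2}\right)} + 15936 = \frac{51 \left(-24 + 4\right)}{2 \left(-2295 + 19 \left(-24 + 4\right)^{2}\right)} + 15936 = \frac{51}{2} \left(-20\right) \frac{1}{-2295 + 19 \left(-20\right)^{2}} + 15936 = \frac{51}{2} \left(-20\right) \frac{1}{-2295 + 19 \cdot 400} + 15936 = \frac{51}{2} \left(-20\right) \frac{1}{-2295 + 7600} + 15936 = \frac{51}{2} \left(-20\right) \frac{1}{5305} + 15936 = - \frac{102}{1061} + 15936 = \frac{16907994}{1061}$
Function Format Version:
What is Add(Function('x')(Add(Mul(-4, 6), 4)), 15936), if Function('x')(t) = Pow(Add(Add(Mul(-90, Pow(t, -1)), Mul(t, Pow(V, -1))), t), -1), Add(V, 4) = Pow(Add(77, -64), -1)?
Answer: Rational(16907994, 1061) ≈ 15936.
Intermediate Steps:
V = Rational(-51, 13) (V = Add(-4, Pow(Add(77, -64), -1)) = Add(-4, Pow(13, -1)) = Add(-4, Rational(1, 13)) = Rational(-51, 13) ≈ -3.9231)
Function('x')(t) = Pow(Add(Mul(-90, Pow(t, -1)), Mul(Rational(38, 51), t)), -1) (Function('x')(t) = Pow(Add(Add(Mul(-90, Pow(t, -1)), Mul(t, Pow(Rational(-51, 13), -1))), t), -1) = Pow(Add(Add(Mul(-90, Pow(t, -1)), Mul(t, Rational(-13, 51))), t), -1) = Pow(Add(Add(Mul(-90, Pow(t, -1)), Mul(Rational(-13, 51), t)), t), -1) = Pow(Add(Mul(-90, Pow(t, -1)), Mul(Rational(38, 51), t)), -1))
Add(Function('x')(Add(Mul(-4, 6), 4)), 15936) = Add(Mul(Rational(51, 2), Add(Mul(-4, 6), 4), Pow(Add(-2295, Mul(19, Pow(Add(Mul(-4, 6), 4), 2))), -1)), 15936) = Add(Mul(Rational(51, 2), Add(-24, 4), Pow(Add(-2295, Mul(19, Pow(Add(-24, 4), 2))), -1)), 15936) = Add(Mul(Rational(51, 2), -20, Pow(Add(-2295, Mul(19, Pow(-20, 2))), -1)), 15936) = Add(Mul(Rational(51, 2), -20, Pow(Add(-2295, Mul(19, 400)), -1)), 15936) = Add(Mul(Rational(51, 2), -20, Pow(Add(-2295, 7600), -1)), 15936) = Add(Mul(Rational(51, 2), -20, Pow(5305, -1)), 15936) = Add(Mul(Rational(51, 2), -20, Rational(1, 5305)), 15936) = Add(Rational(-102, 1061), 15936) = Rational(16907994, 1061)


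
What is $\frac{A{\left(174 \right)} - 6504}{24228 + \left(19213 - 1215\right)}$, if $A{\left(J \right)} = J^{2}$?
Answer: $\frac{11886}{21113} \approx 0.56297$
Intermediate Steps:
$\frac{A{\left(174 \right)} - 6504}{24228 + \left(19213 - 1215\right)} = \frac{174^{2} - 6504}{24228 + \left(19213 - 1215\right)} = \frac{30276 - 6504}{24228 + 17998} = \frac{23772}{42226} = 23772 \cdot \frac{1}{42226} = \frac{11886}{21113}$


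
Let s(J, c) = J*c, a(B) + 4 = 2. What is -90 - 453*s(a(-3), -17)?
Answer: -15492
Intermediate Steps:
a(B) = -2 (a(B) = -4 + 2 = -2)
-90 - 453*s(a(-3), -17) = -90 - (-906)*(-17) = -90 - 453*34 = -90 - 15402 = -15492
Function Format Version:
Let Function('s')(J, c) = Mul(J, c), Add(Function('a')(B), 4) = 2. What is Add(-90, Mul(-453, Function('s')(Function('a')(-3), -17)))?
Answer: -15492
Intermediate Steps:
Function('a')(B) = -2 (Function('a')(B) = Add(-4, 2) = -2)
Add(-90, Mul(-453, Function('s')(Function('a')(-3), -17))) = Add(-90, Mul(-453, Mul(-2, -17))) = Add(-90, Mul(-453, 34)) = Add(-90, -15402) = -15492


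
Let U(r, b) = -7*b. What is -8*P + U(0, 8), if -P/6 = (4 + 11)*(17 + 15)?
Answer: 22984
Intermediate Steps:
P = -2880 (P = -6*(4 + 11)*(17 + 15) = -90*32 = -6*480 = -2880)
-8*P + U(0, 8) = -8*(-2880) - 7*8 = 23040 - 56 = 22984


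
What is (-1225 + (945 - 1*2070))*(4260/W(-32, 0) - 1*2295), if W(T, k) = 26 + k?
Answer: 65106750/13 ≈ 5.0082e+6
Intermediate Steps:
(-1225 + (945 - 1*2070))*(4260/W(-32, 0) - 1*2295) = (-1225 + (945 - 1*2070))*(4260/(26 + 0) - 1*2295) = (-1225 + (945 - 2070))*(4260/26 - 2295) = (-1225 - 1125)*(4260*(1/26) - 2295) = -2350*(2130/13 - 2295) = -2350*(-27705/13) = 65106750/13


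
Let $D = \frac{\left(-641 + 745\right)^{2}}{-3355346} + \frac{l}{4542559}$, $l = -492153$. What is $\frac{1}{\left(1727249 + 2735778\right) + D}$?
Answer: $\frac{7620928585207}{34012409190612682548} \approx 2.2406 \cdot 10^{-7}$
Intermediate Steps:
$D = - \frac{850237959041}{7620928585207}$ ($D = \frac{\left(-641 + 745\right)^{2}}{-3355346} - \frac{492153}{4542559} = 104^{2} \left(- \frac{1}{3355346}\right) - \frac{492153}{4542559} = 10816 \left(- \frac{1}{3355346}\right) - \frac{492153}{4542559} = - \frac{5408}{1677673} - \frac{492153}{4542559} = - \frac{850237959041}{7620928585207} \approx -0.11157$)
$\frac{1}{\left(1727249 + 2735778\right) + D} = \frac{1}{\left(1727249 + 2735778\right) - \frac{850237959041}{7620928585207}} = \frac{1}{4463027 - \frac{850237959041}{7620928585207}} = \frac{1}{\frac{34012409190612682548}{7620928585207}} = \frac{7620928585207}{34012409190612682548}$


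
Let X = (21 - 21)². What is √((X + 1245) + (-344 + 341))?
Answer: 3*√138 ≈ 35.242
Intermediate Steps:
X = 0 (X = 0² = 0)
√((X + 1245) + (-344 + 341)) = √((0 + 1245) + (-344 + 341)) = √(1245 - 3) = √1242 = 3*√138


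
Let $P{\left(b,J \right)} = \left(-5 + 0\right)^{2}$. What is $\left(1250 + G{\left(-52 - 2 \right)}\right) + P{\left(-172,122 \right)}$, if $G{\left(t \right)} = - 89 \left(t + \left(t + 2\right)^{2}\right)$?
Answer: $-234575$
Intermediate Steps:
$P{\left(b,J \right)} = 25$ ($P{\left(b,J \right)} = \left(-5\right)^{2} = 25$)
$G{\left(t \right)} = - 89 t - 89 \left(2 + t\right)^{2}$ ($G{\left(t \right)} = - 89 \left(t + \left(2 + t\right)^{2}\right) = - 89 t - 89 \left(2 + t\right)^{2}$)
$\left(1250 + G{\left(-52 - 2 \right)}\right) + P{\left(-172,122 \right)} = \left(1250 - \left(89 \left(2 - 54\right)^{2} + 89 \left(-52 - 2\right)\right)\right) + 25 = \left(1250 - \left(-4806 + 89 \left(2 - 54\right)^{2}\right)\right) + 25 = \left(1250 + \left(4806 - 89 \left(-52\right)^{2}\right)\right) + 25 = \left(1250 + \left(4806 - 240656\right)\right) + 25 = \left(1250 - 235850\right) + 25 = -234600 + 25 = -234575$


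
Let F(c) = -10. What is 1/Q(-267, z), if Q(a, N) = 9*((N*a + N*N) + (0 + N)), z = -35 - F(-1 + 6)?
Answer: 1/65475 ≈ 1.5273e-5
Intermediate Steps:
z = -25 (z = -35 - 1*(-10) = -35 + 10 = -25)
Q(a, N) = 9*N + 9*N**2 + 9*N*a (Q(a, N) = 9*((N*a + N**2) + N) = 9*((N**2 + N*a) + N) = 9*(N + N**2 + N*a) = 9*N + 9*N**2 + 9*N*a)
1/Q(-267, z) = 1/(9*(-25)*(1 - 25 - 267)) = 1/(9*(-25)*(-291)) = 1/65475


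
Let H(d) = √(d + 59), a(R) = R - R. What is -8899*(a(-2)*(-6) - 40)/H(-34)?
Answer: 71192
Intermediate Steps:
a(R) = 0
H(d) = √(59 + d)
-8899*(a(-2)*(-6) - 40)/H(-34) = -8899*(0*(-6) - 40)/√(59 - 34) = -8899/(√25/(0 - 40)) = -8899/(5/(-40)) = -8899/(5*(-1/40)) = -8899/(-⅛) = -8899*(-8) = 71192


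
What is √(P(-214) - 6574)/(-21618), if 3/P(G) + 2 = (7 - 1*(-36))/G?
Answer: -7*I*√826919/1697013 ≈ -0.003751*I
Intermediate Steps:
P(G) = 3/(-2 + 43/G) (P(G) = 3/(-2 + (7 - 1*(-36))/G) = 3/(-2 + (7 + 36)/G) = 3/(-2 + 43/G))
√(P(-214) - 6574)/(-21618) = √(-3*(-214)/(-43 + 2*(-214)) - 6574)/(-21618) = √(-3*(-214)/(-43 - 428) - 6574)*(-1/21618) = √(-3*(-214)/(-471) - 6574)*(-1/21618) = √(-3*(-214)*(-1/471) - 6574)*(-1/21618) = √(-214/157 - 6574)*(-1/21618) = √(-1032332/157)*(-1/21618) = (14*I*√826919/157)*(-1/21618) = -7*I*√826919/1697013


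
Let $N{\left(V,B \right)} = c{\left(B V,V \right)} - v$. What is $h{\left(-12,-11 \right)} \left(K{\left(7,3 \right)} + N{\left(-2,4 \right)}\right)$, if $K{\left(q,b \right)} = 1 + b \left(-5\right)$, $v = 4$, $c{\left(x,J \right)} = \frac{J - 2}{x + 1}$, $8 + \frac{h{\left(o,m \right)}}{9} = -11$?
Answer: $\frac{20862}{7} \approx 2980.3$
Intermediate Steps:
$h{\left(o,m \right)} = -171$ ($h{\left(o,m \right)} = -72 + 9 \left(-11\right) = -72 - 99 = -171$)
$c{\left(x,J \right)} = \frac{-2 + J}{1 + x}$
$K{\left(q,b \right)} = 1 - 5 b$
$N{\left(V,B \right)} = -4 + \frac{-2 + V}{1 + B V}$ ($N{\left(V,B \right)} = \frac{-2 + V}{1 + B V} - 4 = -4 + \frac{-2 + V}{1 + B V}$)
$h{\left(-12,-11 \right)} \left(K{\left(7,3 \right)} + N{\left(-2,4 \right)}\right) = - 171 \left(\left(1 - 15\right) + \frac{-6 - 2 - 16 \left(-2\right)}{1 + 4 \left(-2\right)}\right) = - 171 \left(\left(1 - 15\right) + \frac{-6 - 2 + 32}{1 - 8}\right) = - 171 \left(-14 + \frac{1}{-7} \cdot 24\right) = - 171 \left(-14 - \frac{24}{7}\right) = \left(-171\right) \left(- \frac{122}{7}\right) = \frac{20862}{7}$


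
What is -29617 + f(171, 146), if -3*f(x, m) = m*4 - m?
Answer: -29763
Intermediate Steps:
f(x, m) = -m (f(x, m) = -(m*4 - m)/3 = -(4*m - m)/3 = -m)
-29617 + f(171, 146) = -29617 - 1*146 = -29617 - 146 = -29763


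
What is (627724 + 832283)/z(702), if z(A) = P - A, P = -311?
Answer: -1460007/1013 ≈ -1441.3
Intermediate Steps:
z(A) = -311 - A
(627724 + 832283)/z(702) = (627724 + 832283)/(-311 - 1*702) = 1460007/(-311 - 702) = 1460007/(-1013) = 1460007*(-1/1013) = -1460007/1013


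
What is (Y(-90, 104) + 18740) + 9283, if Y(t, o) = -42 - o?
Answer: 27877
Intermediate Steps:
(Y(-90, 104) + 18740) + 9283 = ((-42 - 1*104) + 18740) + 9283 = ((-42 - 104) + 18740) + 9283 = (-146 + 18740) + 9283 = 18594 + 9283 = 27877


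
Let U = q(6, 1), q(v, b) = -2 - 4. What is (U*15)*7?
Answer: -630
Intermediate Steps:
q(v, b) = -6
U = -6
(U*15)*7 = -6*15*7 = -90*7 = -630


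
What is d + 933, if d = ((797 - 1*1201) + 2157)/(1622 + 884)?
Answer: 2339851/2506 ≈ 933.70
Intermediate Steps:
d = 1753/2506 (d = ((797 - 1201) + 2157)/2506 = (-404 + 2157)*(1/2506) = 1753*(1/2506) = 1753/2506 ≈ 0.69952)
d + 933 = 1753/2506 + 933 = 2339851/2506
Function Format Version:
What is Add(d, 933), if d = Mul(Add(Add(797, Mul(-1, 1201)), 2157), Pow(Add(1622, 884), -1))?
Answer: Rational(2339851, 2506) ≈ 933.70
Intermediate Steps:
d = Rational(1753, 2506) (d = Mul(Add(Add(797, -1201), 2157), Pow(2506, -1)) = Mul(Add(-404, 2157), Rational(1, 2506)) = Mul(1753, Rational(1, 2506)) = Rational(1753, 2506) ≈ 0.69952)
Add(d, 933) = Add(Rational(1753, 2506), 933) = Rational(2339851, 2506)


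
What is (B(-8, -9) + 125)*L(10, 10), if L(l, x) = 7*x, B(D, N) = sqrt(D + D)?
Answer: 8750 + 280*I ≈ 8750.0 + 280.0*I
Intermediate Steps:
B(D, N) = sqrt(2)*sqrt(D) (B(D, N) = sqrt(2*D) = sqrt(2)*sqrt(D))
(B(-8, -9) + 125)*L(10, 10) = (sqrt(2)*sqrt(-8) + 125)*(7*10) = (sqrt(2)*(2*I*sqrt(2)) + 125)*70 = (4*I + 125)*70 = (125 + 4*I)*70 = 8750 + 280*I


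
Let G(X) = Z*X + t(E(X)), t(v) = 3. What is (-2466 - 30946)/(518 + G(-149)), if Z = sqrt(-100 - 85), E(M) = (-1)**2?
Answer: -8703826/2189313 - 2489194*I*sqrt(185)/2189313 ≈ -3.9756 - 15.465*I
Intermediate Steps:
E(M) = 1
Z = I*sqrt(185) (Z = sqrt(-185) = I*sqrt(185) ≈ 13.601*I)
G(X) = 3 + I*X*sqrt(185) (G(X) = (I*sqrt(185))*X + 3 = I*X*sqrt(185) + 3 = 3 + I*X*sqrt(185))
(-2466 - 30946)/(518 + G(-149)) = (-2466 - 30946)/(518 + (3 + I*(-149)*sqrt(185))) = -33412/(518 + (3 - 149*I*sqrt(185))) = -33412/(521 - 149*I*sqrt(185))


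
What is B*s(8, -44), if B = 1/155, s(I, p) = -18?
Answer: -18/155 ≈ -0.11613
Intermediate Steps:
B = 1/155 ≈ 0.0064516
B*s(8, -44) = (1/155)*(-18) = -18/155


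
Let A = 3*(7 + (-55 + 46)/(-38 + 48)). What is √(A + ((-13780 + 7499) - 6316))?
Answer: I*√1257870/10 ≈ 112.15*I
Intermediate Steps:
A = 183/10 (A = 3*(7 - 9/10) = 3*(61/10) = 183/10 ≈ 18.300)
√(A + ((-13780 + 7499) - 6316)) = √(183/10 + ((-13780 + 7499) - 6316)) = √(183/10 + (-6281 - 6316)) = √(183/10 - 12597) = √(-125787/10) = I*√1257870/10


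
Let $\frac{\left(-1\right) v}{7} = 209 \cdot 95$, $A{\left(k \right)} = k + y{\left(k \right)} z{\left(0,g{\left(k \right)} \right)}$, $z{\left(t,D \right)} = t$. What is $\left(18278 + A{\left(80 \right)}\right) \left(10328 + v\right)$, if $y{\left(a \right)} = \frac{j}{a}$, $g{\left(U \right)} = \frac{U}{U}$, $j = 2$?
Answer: $-2361885206$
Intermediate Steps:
$g{\left(U \right)} = 1$
$y{\left(a \right)} = \frac{2}{a}$
$A{\left(k \right)} = k$ ($A{\left(k \right)} = k + \frac{2}{k} 0 = k + 0 = k$)
$v = -138985$ ($v = - 7 \cdot 209 \cdot 95 = \left(-7\right) 19855 = -138985$)
$\left(18278 + A{\left(80 \right)}\right) \left(10328 + v\right) = \left(18278 + 80\right) \left(10328 - 138985\right) = 18358 \left(-128657\right) = -2361885206$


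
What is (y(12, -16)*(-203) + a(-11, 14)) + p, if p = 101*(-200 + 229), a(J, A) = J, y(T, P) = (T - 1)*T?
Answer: -23878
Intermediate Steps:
y(T, P) = T*(-1 + T) (y(T, P) = (-1 + T)*T = T*(-1 + T))
p = 2929 (p = 101*29 = 2929)
(y(12, -16)*(-203) + a(-11, 14)) + p = ((12*(-1 + 12))*(-203) - 11) + 2929 = ((12*11)*(-203) - 11) + 2929 = (132*(-203) - 11) + 2929 = (-26796 - 11) + 2929 = -26807 + 2929 = -23878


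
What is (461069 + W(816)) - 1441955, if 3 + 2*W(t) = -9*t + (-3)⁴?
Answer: -984519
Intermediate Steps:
W(t) = 39 - 9*t/2 (W(t) = -3/2 + (-9*t + (-3)⁴)/2 = -3/2 + (-9*t + 81)/2 = -3/2 + (81 - 9*t)/2 = -3/2 + (81/2 - 9*t/2) = 39 - 9*t/2)
(461069 + W(816)) - 1441955 = (461069 + (39 - 9/2*816)) - 1441955 = (461069 + (39 - 3672)) - 1441955 = (461069 - 3633) - 1441955 = 457436 - 1441955 = -984519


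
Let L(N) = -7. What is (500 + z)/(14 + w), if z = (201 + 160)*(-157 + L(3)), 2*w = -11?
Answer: -117408/17 ≈ -6906.4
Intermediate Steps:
w = -11/2 (w = (½)*(-11) = -11/2 ≈ -5.5000)
z = -59204 (z = (201 + 160)*(-157 - 7) = 361*(-164) = -59204)
(500 + z)/(14 + w) = (500 - 59204)/(14 - 11/2) = -58704/17/2 = -58704*2/17 = -117408/17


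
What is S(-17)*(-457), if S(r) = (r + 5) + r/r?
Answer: 5027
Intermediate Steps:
S(r) = 6 + r (S(r) = (5 + r) + 1 = 6 + r)
S(-17)*(-457) = (6 - 17)*(-457) = -11*(-457) = 5027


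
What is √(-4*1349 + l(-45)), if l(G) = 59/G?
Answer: I*√1214395/15 ≈ 73.466*I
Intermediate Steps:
√(-4*1349 + l(-45)) = √(-4*1349 + 59/(-45)) = √(-5396 + 59*(-1/45)) = √(-5396 - 59/45) = √(-242879/45) = I*√1214395/15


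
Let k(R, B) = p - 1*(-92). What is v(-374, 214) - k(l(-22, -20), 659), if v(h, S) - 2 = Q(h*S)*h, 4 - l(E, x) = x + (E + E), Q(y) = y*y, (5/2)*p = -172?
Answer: -11978773623626/5 ≈ -2.3958e+12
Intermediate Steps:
p = -344/5 (p = (2/5)*(-172) = -344/5 ≈ -68.800)
Q(y) = y**2
l(E, x) = 4 - x - 2*E (l(E, x) = 4 - (x + (E + E)) = 4 - (x + 2*E) = 4 + (-x - 2*E) = 4 - x - 2*E)
k(R, B) = 116/5 (k(R, B) = -344/5 - 1*(-92) = -344/5 + 92 = 116/5)
v(h, S) = 2 + S**2*h**3 (v(h, S) = 2 + (h*S)**2*h = 2 + (S*h)**2*h = 2 + (S**2*h**2)*h = 2 + S**2*h**3)
v(-374, 214) - k(l(-22, -20), 659) = (2 + 214**2*(-374)**3) - 1*116/5 = (2 + 45796*(-52313624)) - 116/5 = (2 - 2395754724704) - 116/5 = -2395754724702 - 116/5 = -11978773623626/5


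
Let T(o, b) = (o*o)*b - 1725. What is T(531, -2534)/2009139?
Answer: -238163633/669713 ≈ -355.62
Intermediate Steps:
T(o, b) = -1725 + b*o**2 (T(o, b) = o**2*b - 1725 = b*o**2 - 1725 = -1725 + b*o**2)
T(531, -2534)/2009139 = (-1725 - 2534*531**2)/2009139 = (-1725 - 2534*281961)*(1/2009139) = (-1725 - 714489174)*(1/2009139) = -714490899*1/2009139 = -238163633/669713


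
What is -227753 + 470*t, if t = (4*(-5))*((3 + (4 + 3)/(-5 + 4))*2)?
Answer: -152553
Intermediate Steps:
t = 160 (t = -20*(3 + 7/(-1))*2 = -20*(3 + 7*(-1))*2 = -20*(3 - 7)*2 = -(-80)*2 = -20*(-8) = 160)
-227753 + 470*t = -227753 + 470*160 = -227753 + 75200 = -152553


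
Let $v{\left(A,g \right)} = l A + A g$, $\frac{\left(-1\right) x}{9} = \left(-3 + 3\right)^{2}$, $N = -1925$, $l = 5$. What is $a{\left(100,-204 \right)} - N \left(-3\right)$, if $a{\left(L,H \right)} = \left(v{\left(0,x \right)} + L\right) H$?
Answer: $-26175$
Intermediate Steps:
$x = 0$ ($x = - 9 \left(-3 + 3\right)^{2} = - 9 \cdot 0^{2} = \left(-9\right) 0 = 0$)
$v{\left(A,g \right)} = 5 A + A g$
$a{\left(L,H \right)} = H L$ ($a{\left(L,H \right)} = \left(0 \left(5 + 0\right) + L\right) H = \left(0 \cdot 5 + L\right) H = \left(0 + L\right) H = L H = H L$)
$a{\left(100,-204 \right)} - N \left(-3\right) = \left(-204\right) 100 - \left(-1925\right) \left(-3\right) = -20400 - 5775 = -26175$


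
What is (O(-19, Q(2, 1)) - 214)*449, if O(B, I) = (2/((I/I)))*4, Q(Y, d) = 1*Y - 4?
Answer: -92494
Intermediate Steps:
Q(Y, d) = -4 + Y (Q(Y, d) = Y - 4 = -4 + Y)
O(B, I) = 8 (O(B, I) = (2/1)*4 = (2*1)*4 = 2*4 = 8)
(O(-19, Q(2, 1)) - 214)*449 = (8 - 214)*449 = -206*449 = -92494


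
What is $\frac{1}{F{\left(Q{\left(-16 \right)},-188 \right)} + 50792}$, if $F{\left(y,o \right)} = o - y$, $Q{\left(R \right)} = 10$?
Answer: $\frac{1}{50594} \approx 1.9765 \cdot 10^{-5}$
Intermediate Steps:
$\frac{1}{F{\left(Q{\left(-16 \right)},-188 \right)} + 50792} = \frac{1}{\left(-188 - 10\right) + 50792} = \frac{1}{-198 + 50792} = \frac{1}{50594}$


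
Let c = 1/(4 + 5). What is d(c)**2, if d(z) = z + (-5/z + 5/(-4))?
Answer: 2758921/1296 ≈ 2128.8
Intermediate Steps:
c = 1/9 ≈ 0.11111
d(z) = -5/4 + z - 5/z (d(z) = z + (-5/z + 5*(-1/4)) = z + (-5/z - 5/4) = z + (-5/4 - 5/z) = -5/4 + z - 5/z)
d(c)**2 = (-5/4 + 1/9 - 5/1/9)**2 = (-5/4 + 1/9 - 5*9)**2 = (-5/4 + 1/9 - 45)**2 = (-1661/36)**2 = 2758921/1296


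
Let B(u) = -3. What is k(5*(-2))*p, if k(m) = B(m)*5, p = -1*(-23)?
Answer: -345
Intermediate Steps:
p = 23
k(m) = -15 (k(m) = -3*5 = -15)
k(5*(-2))*p = -15*23 = -345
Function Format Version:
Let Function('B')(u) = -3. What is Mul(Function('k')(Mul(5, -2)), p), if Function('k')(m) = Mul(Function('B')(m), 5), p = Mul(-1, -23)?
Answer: -345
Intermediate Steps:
p = 23
Function('k')(m) = -15 (Function('k')(m) = Mul(-3, 5) = -15)
Mul(Function('k')(Mul(5, -2)), p) = Mul(-15, 23) = -345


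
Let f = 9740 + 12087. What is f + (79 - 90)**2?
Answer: 21948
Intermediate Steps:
f = 21827
f + (79 - 90)**2 = 21827 + (79 - 90)**2 = 21827 + (-11)**2 = 21827 + 121 = 21948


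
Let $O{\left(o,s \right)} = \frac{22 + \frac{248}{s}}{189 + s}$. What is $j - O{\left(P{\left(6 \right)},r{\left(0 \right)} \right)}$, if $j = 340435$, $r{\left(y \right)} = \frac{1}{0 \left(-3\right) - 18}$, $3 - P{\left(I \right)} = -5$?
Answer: $\frac{1157899391}{3401} \approx 3.4046 \cdot 10^{5}$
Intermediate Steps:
$P{\left(I \right)} = 8$ ($P{\left(I \right)} = 3 - -5 = 3 + 5 = 8$)
$r{\left(y \right)} = - \frac{1}{18}$ ($r{\left(y \right)} = \frac{1}{0 - 18} = \frac{1}{-18} = - \frac{1}{18}$)
$O{\left(o,s \right)} = \frac{22 + \frac{248}{s}}{189 + s}$
$j - O{\left(P{\left(6 \right)},r{\left(0 \right)} \right)} = 340435 - \frac{2 \left(124 + 11 \left(- \frac{1}{18}\right)\right)}{\left(- \frac{1}{18}\right) \left(189 - \frac{1}{18}\right)} = 340435 - 2 \left(-18\right) \frac{1}{\frac{3401}{18}} \left(124 - \frac{11}{18}\right) = 340435 - 2 \left(-18\right) \frac{18}{3401} \cdot \frac{2221}{18} = 340435 - - \frac{79956}{3401} = 340435 + \frac{79956}{3401} = \frac{1157899391}{3401}$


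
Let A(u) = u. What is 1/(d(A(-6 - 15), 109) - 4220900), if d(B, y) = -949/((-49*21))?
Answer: -1029/4343305151 ≈ -2.3692e-7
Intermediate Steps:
d(B, y) = 949/1029 (d(B, y) = -949/(-1029) = -949*(-1/1029) = 949/1029)
1/(d(A(-6 - 15), 109) - 4220900) = 1/(949/1029 - 4220900) = 1/(-4343305151/1029) = -1029/4343305151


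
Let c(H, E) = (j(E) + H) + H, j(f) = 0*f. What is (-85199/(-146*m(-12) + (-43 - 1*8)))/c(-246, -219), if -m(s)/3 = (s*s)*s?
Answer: -85199/372402180 ≈ -0.00022878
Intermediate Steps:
m(s) = -3*s³ (m(s) = -3*s*s*s = -3*s²*s = -3*s³)
j(f) = 0
c(H, E) = 2*H (c(H, E) = (0 + H) + H = H + H = 2*H)
(-85199/(-146*m(-12) + (-43 - 1*8)))/c(-246, -219) = (-85199/(-(-438)*(-12)³ + (-43 - 1*8)))/((2*(-246))) = -85199/(-(-438)*(-1728) + (-43 - 8))/(-492) = -85199/(-146*5184 - 51)*(-1/492) = -85199/(-756864 - 51)*(-1/492) = -85199/(-756915)*(-1/492) = -85199*(-1/756915)*(-1/492) = (85199/756915)*(-1/492) = -85199/372402180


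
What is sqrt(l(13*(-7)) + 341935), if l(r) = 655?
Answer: sqrt(342590) ≈ 585.31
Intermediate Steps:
sqrt(l(13*(-7)) + 341935) = sqrt(655 + 341935) = sqrt(342590)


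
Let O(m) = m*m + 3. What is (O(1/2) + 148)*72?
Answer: 10890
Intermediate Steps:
O(m) = 3 + m**2 (O(m) = m**2 + 3 = 3 + m**2)
(O(1/2) + 148)*72 = ((3 + (1/2)**2) + 148)*72 = ((3 + 1/4) + 148)*72 = (13/4 + 148)*72 = (605/4)*72 = 10890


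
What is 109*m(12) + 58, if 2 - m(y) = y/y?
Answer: 167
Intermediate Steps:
m(y) = 1 (m(y) = 2 - y/y = 2 - 1*1 = 2 - 1 = 1)
109*m(12) + 58 = 109*1 + 58 = 109 + 58 = 167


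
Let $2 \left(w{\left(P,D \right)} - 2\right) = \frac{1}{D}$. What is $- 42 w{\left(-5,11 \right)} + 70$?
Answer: $- \frac{175}{11} \approx -15.909$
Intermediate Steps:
$w{\left(P,D \right)} = 2 + \frac{1}{2 D}$
$- 42 w{\left(-5,11 \right)} + 70 = - 42 \left(2 + \frac{1}{2 \cdot 11}\right) + 70 = - 42 \left(2 + \frac{1}{2} \cdot \frac{1}{11}\right) + 70 = - 42 \left(2 + \frac{1}{22}\right) + 70 = \left(-42\right) \frac{45}{22} + 70 = - \frac{945}{11} + 70 = - \frac{175}{11}$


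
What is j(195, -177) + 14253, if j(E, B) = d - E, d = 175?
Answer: 14233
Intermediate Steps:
j(E, B) = 175 - E
j(195, -177) + 14253 = (175 - 1*195) + 14253 = (175 - 195) + 14253 = -20 + 14253 = 14233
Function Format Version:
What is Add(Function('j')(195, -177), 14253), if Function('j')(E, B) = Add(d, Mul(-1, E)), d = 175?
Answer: 14233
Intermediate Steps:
Function('j')(E, B) = Add(175, Mul(-1, E))
Add(Function('j')(195, -177), 14253) = Add(Add(175, Mul(-1, 195)), 14253) = Add(Add(175, -195), 14253) = Add(-20, 14253) = 14233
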